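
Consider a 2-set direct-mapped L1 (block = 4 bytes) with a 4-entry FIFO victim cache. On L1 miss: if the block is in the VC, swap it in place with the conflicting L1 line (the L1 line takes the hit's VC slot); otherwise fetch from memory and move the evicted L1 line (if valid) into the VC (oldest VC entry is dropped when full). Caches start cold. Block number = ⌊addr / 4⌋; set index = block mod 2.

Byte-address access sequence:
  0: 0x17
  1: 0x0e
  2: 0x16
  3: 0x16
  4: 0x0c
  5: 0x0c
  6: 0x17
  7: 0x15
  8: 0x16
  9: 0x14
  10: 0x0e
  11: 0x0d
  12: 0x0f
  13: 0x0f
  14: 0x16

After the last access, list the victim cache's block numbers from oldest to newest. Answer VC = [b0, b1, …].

#0 0x17→b5/s1 MISS; vc=[]
#1 0xe→b3/s1 MISS; vc=[5]
#2 0x16→b5/s1 VC-HIT; vc=[3]
#3 0x16→b5/s1 L1-HIT; vc=[3]
#4 0xc→b3/s1 VC-HIT; vc=[5]
#5 0xc→b3/s1 L1-HIT; vc=[5]
#6 0x17→b5/s1 VC-HIT; vc=[3]
#7 0x15→b5/s1 L1-HIT; vc=[3]
#8 0x16→b5/s1 L1-HIT; vc=[3]
#9 0x14→b5/s1 L1-HIT; vc=[3]
#10 0xe→b3/s1 VC-HIT; vc=[5]
#11 0xd→b3/s1 L1-HIT; vc=[5]
#12 0xf→b3/s1 L1-HIT; vc=[5]
#13 0xf→b3/s1 L1-HIT; vc=[5]
#14 0x16→b5/s1 VC-HIT; vc=[3]

VC = [3]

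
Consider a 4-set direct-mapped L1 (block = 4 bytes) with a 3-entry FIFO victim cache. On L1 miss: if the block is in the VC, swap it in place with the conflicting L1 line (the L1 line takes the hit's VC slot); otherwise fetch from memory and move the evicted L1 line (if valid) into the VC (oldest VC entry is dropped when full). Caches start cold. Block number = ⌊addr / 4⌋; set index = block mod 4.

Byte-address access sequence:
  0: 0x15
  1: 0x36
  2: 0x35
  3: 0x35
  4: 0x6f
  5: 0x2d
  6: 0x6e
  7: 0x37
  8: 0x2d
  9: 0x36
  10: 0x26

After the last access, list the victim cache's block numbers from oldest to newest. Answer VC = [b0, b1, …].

0: 0x15 (blk 5, set 1) → MISS  vc=[]
1: 0x36 (blk 13, set 1) → MISS  vc=[5]
2: 0x35 (blk 13, set 1) → L1-HIT  vc=[5]
3: 0x35 (blk 13, set 1) → L1-HIT  vc=[5]
4: 0x6f (blk 27, set 3) → MISS  vc=[5]
5: 0x2d (blk 11, set 3) → MISS  vc=[5, 27]
6: 0x6e (blk 27, set 3) → VC-HIT  vc=[5, 11]
7: 0x37 (blk 13, set 1) → L1-HIT  vc=[5, 11]
8: 0x2d (blk 11, set 3) → VC-HIT  vc=[5, 27]
9: 0x36 (blk 13, set 1) → L1-HIT  vc=[5, 27]
10: 0x26 (blk 9, set 1) → MISS  vc=[5, 27, 13]

VC = [5, 27, 13]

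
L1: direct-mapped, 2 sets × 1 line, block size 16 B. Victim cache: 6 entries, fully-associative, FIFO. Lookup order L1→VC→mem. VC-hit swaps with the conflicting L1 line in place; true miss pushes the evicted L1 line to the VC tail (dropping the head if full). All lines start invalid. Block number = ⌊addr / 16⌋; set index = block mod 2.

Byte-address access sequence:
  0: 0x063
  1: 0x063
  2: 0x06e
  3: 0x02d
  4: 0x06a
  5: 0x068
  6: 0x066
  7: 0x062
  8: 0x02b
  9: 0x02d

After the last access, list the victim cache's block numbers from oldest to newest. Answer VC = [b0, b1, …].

  [0] addr=0x63 blk=6 s=0: MISS | VC []
  [1] addr=0x63 blk=6 s=0: L1-HIT | VC []
  [2] addr=0x6e blk=6 s=0: L1-HIT | VC []
  [3] addr=0x2d blk=2 s=0: MISS | VC [6]
  [4] addr=0x6a blk=6 s=0: VC-HIT | VC [2]
  [5] addr=0x68 blk=6 s=0: L1-HIT | VC [2]
  [6] addr=0x66 blk=6 s=0: L1-HIT | VC [2]
  [7] addr=0x62 blk=6 s=0: L1-HIT | VC [2]
  [8] addr=0x2b blk=2 s=0: VC-HIT | VC [6]
  [9] addr=0x2d blk=2 s=0: L1-HIT | VC [6]

VC = [6]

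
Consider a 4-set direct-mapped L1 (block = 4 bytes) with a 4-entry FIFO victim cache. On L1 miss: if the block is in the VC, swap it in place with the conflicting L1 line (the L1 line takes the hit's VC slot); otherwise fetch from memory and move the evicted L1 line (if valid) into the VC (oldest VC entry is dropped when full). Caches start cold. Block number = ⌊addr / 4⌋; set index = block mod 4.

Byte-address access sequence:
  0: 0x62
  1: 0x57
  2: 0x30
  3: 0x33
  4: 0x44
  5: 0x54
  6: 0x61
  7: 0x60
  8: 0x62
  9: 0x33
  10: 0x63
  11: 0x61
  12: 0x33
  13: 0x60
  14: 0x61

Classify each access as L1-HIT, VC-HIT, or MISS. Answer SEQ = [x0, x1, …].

SEQ = [MISS, MISS, MISS, L1-HIT, MISS, VC-HIT, VC-HIT, L1-HIT, L1-HIT, VC-HIT, VC-HIT, L1-HIT, VC-HIT, VC-HIT, L1-HIT]

0: 0x62 (blk 24, set 0) → MISS  vc=[]
1: 0x57 (blk 21, set 1) → MISS  vc=[]
2: 0x30 (blk 12, set 0) → MISS  vc=[24]
3: 0x33 (blk 12, set 0) → L1-HIT  vc=[24]
4: 0x44 (blk 17, set 1) → MISS  vc=[24, 21]
5: 0x54 (blk 21, set 1) → VC-HIT  vc=[24, 17]
6: 0x61 (blk 24, set 0) → VC-HIT  vc=[12, 17]
7: 0x60 (blk 24, set 0) → L1-HIT  vc=[12, 17]
8: 0x62 (blk 24, set 0) → L1-HIT  vc=[12, 17]
9: 0x33 (blk 12, set 0) → VC-HIT  vc=[24, 17]
10: 0x63 (blk 24, set 0) → VC-HIT  vc=[12, 17]
11: 0x61 (blk 24, set 0) → L1-HIT  vc=[12, 17]
12: 0x33 (blk 12, set 0) → VC-HIT  vc=[24, 17]
13: 0x60 (blk 24, set 0) → VC-HIT  vc=[12, 17]
14: 0x61 (blk 24, set 0) → L1-HIT  vc=[12, 17]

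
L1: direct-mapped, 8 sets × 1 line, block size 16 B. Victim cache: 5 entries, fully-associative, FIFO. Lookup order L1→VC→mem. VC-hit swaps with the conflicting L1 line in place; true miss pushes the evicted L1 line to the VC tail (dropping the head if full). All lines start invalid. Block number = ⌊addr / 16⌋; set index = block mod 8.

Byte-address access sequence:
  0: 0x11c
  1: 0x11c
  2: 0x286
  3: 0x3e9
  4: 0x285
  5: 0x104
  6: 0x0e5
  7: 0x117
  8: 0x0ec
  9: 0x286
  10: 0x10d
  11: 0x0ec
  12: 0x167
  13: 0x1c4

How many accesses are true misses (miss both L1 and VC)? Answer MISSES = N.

0: 0x11c (blk 17, set 1) → MISS  vc=[]
1: 0x11c (blk 17, set 1) → L1-HIT  vc=[]
2: 0x286 (blk 40, set 0) → MISS  vc=[]
3: 0x3e9 (blk 62, set 6) → MISS  vc=[]
4: 0x285 (blk 40, set 0) → L1-HIT  vc=[]
5: 0x104 (blk 16, set 0) → MISS  vc=[40]
6: 0xe5 (blk 14, set 6) → MISS  vc=[40, 62]
7: 0x117 (blk 17, set 1) → L1-HIT  vc=[40, 62]
8: 0xec (blk 14, set 6) → L1-HIT  vc=[40, 62]
9: 0x286 (blk 40, set 0) → VC-HIT  vc=[16, 62]
10: 0x10d (blk 16, set 0) → VC-HIT  vc=[40, 62]
11: 0xec (blk 14, set 6) → L1-HIT  vc=[40, 62]
12: 0x167 (blk 22, set 6) → MISS  vc=[40, 62, 14]
13: 0x1c4 (blk 28, set 4) → MISS  vc=[40, 62, 14]

MISSES = 7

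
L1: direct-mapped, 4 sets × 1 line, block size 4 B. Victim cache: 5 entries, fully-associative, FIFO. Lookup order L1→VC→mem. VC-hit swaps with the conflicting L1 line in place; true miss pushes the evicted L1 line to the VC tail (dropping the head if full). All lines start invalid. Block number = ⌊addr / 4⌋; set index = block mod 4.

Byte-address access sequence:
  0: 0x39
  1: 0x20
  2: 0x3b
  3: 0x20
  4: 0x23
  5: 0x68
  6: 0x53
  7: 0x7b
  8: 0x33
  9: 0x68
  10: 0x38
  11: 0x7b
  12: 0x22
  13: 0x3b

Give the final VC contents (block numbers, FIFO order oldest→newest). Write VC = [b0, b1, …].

VC = [26, 12, 30, 20]

  [0] addr=0x39 blk=14 s=2: MISS | VC []
  [1] addr=0x20 blk=8 s=0: MISS | VC []
  [2] addr=0x3b blk=14 s=2: L1-HIT | VC []
  [3] addr=0x20 blk=8 s=0: L1-HIT | VC []
  [4] addr=0x23 blk=8 s=0: L1-HIT | VC []
  [5] addr=0x68 blk=26 s=2: MISS | VC [14]
  [6] addr=0x53 blk=20 s=0: MISS | VC [14, 8]
  [7] addr=0x7b blk=30 s=2: MISS | VC [14, 8, 26]
  [8] addr=0x33 blk=12 s=0: MISS | VC [14, 8, 26, 20]
  [9] addr=0x68 blk=26 s=2: VC-HIT | VC [14, 8, 30, 20]
  [10] addr=0x38 blk=14 s=2: VC-HIT | VC [26, 8, 30, 20]
  [11] addr=0x7b blk=30 s=2: VC-HIT | VC [26, 8, 14, 20]
  [12] addr=0x22 blk=8 s=0: VC-HIT | VC [26, 12, 14, 20]
  [13] addr=0x3b blk=14 s=2: VC-HIT | VC [26, 12, 30, 20]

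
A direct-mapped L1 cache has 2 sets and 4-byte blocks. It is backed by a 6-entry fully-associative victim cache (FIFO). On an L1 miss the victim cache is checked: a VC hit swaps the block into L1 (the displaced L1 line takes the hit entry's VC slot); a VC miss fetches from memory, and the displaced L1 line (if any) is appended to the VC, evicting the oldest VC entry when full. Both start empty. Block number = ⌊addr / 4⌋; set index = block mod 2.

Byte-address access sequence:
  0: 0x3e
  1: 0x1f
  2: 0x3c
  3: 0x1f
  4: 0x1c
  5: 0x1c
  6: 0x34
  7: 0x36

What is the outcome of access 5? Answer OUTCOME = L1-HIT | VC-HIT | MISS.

OUTCOME = L1-HIT

  [0] addr=0x3e blk=15 s=1: MISS | VC []
  [1] addr=0x1f blk=7 s=1: MISS | VC [15]
  [2] addr=0x3c blk=15 s=1: VC-HIT | VC [7]
  [3] addr=0x1f blk=7 s=1: VC-HIT | VC [15]
  [4] addr=0x1c blk=7 s=1: L1-HIT | VC [15]
  [5] addr=0x1c blk=7 s=1: L1-HIT | VC [15]
  [6] addr=0x34 blk=13 s=1: MISS | VC [15, 7]
  [7] addr=0x36 blk=13 s=1: L1-HIT | VC [15, 7]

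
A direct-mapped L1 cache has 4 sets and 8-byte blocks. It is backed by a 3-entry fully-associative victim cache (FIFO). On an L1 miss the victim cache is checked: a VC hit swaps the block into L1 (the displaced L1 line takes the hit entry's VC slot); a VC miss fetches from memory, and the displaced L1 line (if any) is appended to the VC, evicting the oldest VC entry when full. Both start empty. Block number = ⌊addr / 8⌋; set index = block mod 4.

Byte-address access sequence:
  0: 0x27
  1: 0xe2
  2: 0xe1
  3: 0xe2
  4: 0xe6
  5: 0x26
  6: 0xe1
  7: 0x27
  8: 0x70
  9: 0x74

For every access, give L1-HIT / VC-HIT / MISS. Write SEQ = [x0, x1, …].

#0 0x27→b4/s0 MISS; vc=[]
#1 0xe2→b28/s0 MISS; vc=[4]
#2 0xe1→b28/s0 L1-HIT; vc=[4]
#3 0xe2→b28/s0 L1-HIT; vc=[4]
#4 0xe6→b28/s0 L1-HIT; vc=[4]
#5 0x26→b4/s0 VC-HIT; vc=[28]
#6 0xe1→b28/s0 VC-HIT; vc=[4]
#7 0x27→b4/s0 VC-HIT; vc=[28]
#8 0x70→b14/s2 MISS; vc=[28]
#9 0x74→b14/s2 L1-HIT; vc=[28]

SEQ = [MISS, MISS, L1-HIT, L1-HIT, L1-HIT, VC-HIT, VC-HIT, VC-HIT, MISS, L1-HIT]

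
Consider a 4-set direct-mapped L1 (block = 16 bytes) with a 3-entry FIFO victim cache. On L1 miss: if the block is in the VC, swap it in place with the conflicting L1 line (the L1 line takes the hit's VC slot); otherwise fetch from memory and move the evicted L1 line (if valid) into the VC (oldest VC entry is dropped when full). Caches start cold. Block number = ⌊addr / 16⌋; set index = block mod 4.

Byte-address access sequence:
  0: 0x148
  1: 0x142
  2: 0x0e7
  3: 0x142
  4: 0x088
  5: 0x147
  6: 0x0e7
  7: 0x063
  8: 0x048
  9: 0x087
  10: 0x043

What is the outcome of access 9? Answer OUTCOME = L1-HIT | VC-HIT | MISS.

OUTCOME = VC-HIT

#0 0x148→b20/s0 MISS; vc=[]
#1 0x142→b20/s0 L1-HIT; vc=[]
#2 0xe7→b14/s2 MISS; vc=[]
#3 0x142→b20/s0 L1-HIT; vc=[]
#4 0x88→b8/s0 MISS; vc=[20]
#5 0x147→b20/s0 VC-HIT; vc=[8]
#6 0xe7→b14/s2 L1-HIT; vc=[8]
#7 0x63→b6/s2 MISS; vc=[8,14]
#8 0x48→b4/s0 MISS; vc=[8,14,20]
#9 0x87→b8/s0 VC-HIT; vc=[4,14,20]
#10 0x43→b4/s0 VC-HIT; vc=[8,14,20]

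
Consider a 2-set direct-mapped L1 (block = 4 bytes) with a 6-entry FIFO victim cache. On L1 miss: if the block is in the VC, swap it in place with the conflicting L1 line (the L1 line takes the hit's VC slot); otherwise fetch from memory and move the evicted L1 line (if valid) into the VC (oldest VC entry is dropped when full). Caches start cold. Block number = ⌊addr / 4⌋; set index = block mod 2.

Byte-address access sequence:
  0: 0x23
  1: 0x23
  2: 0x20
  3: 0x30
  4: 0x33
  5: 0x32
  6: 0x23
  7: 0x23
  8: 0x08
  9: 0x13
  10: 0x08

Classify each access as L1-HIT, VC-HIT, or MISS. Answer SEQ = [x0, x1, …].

0: 0x23 (blk 8, set 0) → MISS  vc=[]
1: 0x23 (blk 8, set 0) → L1-HIT  vc=[]
2: 0x20 (blk 8, set 0) → L1-HIT  vc=[]
3: 0x30 (blk 12, set 0) → MISS  vc=[8]
4: 0x33 (blk 12, set 0) → L1-HIT  vc=[8]
5: 0x32 (blk 12, set 0) → L1-HIT  vc=[8]
6: 0x23 (blk 8, set 0) → VC-HIT  vc=[12]
7: 0x23 (blk 8, set 0) → L1-HIT  vc=[12]
8: 0x8 (blk 2, set 0) → MISS  vc=[12, 8]
9: 0x13 (blk 4, set 0) → MISS  vc=[12, 8, 2]
10: 0x8 (blk 2, set 0) → VC-HIT  vc=[12, 8, 4]

SEQ = [MISS, L1-HIT, L1-HIT, MISS, L1-HIT, L1-HIT, VC-HIT, L1-HIT, MISS, MISS, VC-HIT]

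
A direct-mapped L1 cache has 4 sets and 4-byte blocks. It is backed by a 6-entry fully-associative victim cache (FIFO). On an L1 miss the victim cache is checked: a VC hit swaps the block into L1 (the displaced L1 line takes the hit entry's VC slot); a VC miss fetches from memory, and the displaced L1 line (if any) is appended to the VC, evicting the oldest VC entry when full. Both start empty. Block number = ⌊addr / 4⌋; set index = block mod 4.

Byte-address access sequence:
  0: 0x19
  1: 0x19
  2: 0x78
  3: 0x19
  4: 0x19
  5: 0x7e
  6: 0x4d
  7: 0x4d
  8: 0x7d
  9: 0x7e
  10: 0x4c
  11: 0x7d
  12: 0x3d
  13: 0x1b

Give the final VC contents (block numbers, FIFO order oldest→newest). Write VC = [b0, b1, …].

VC = [30, 19, 31]

#0 0x19→b6/s2 MISS; vc=[]
#1 0x19→b6/s2 L1-HIT; vc=[]
#2 0x78→b30/s2 MISS; vc=[6]
#3 0x19→b6/s2 VC-HIT; vc=[30]
#4 0x19→b6/s2 L1-HIT; vc=[30]
#5 0x7e→b31/s3 MISS; vc=[30]
#6 0x4d→b19/s3 MISS; vc=[30,31]
#7 0x4d→b19/s3 L1-HIT; vc=[30,31]
#8 0x7d→b31/s3 VC-HIT; vc=[30,19]
#9 0x7e→b31/s3 L1-HIT; vc=[30,19]
#10 0x4c→b19/s3 VC-HIT; vc=[30,31]
#11 0x7d→b31/s3 VC-HIT; vc=[30,19]
#12 0x3d→b15/s3 MISS; vc=[30,19,31]
#13 0x1b→b6/s2 L1-HIT; vc=[30,19,31]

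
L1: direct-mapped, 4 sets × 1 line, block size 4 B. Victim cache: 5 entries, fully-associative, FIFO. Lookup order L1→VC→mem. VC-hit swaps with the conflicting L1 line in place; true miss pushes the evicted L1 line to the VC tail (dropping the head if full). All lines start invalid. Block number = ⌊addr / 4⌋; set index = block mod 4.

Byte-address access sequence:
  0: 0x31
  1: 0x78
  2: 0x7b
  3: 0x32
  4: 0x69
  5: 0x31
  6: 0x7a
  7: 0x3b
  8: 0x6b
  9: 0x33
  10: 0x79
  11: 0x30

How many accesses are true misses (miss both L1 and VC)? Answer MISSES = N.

0: 0x31 (blk 12, set 0) → MISS  vc=[]
1: 0x78 (blk 30, set 2) → MISS  vc=[]
2: 0x7b (blk 30, set 2) → L1-HIT  vc=[]
3: 0x32 (blk 12, set 0) → L1-HIT  vc=[]
4: 0x69 (blk 26, set 2) → MISS  vc=[30]
5: 0x31 (blk 12, set 0) → L1-HIT  vc=[30]
6: 0x7a (blk 30, set 2) → VC-HIT  vc=[26]
7: 0x3b (blk 14, set 2) → MISS  vc=[26, 30]
8: 0x6b (blk 26, set 2) → VC-HIT  vc=[14, 30]
9: 0x33 (blk 12, set 0) → L1-HIT  vc=[14, 30]
10: 0x79 (blk 30, set 2) → VC-HIT  vc=[14, 26]
11: 0x30 (blk 12, set 0) → L1-HIT  vc=[14, 26]

MISSES = 4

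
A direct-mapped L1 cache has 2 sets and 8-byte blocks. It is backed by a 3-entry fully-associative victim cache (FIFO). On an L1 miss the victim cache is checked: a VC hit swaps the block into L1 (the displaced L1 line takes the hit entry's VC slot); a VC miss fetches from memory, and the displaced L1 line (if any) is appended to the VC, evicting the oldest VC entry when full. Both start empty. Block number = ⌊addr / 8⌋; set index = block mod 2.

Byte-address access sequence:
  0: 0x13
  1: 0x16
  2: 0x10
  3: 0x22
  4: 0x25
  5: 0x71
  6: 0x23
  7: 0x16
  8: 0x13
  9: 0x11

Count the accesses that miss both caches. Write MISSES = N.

#0 0x13→b2/s0 MISS; vc=[]
#1 0x16→b2/s0 L1-HIT; vc=[]
#2 0x10→b2/s0 L1-HIT; vc=[]
#3 0x22→b4/s0 MISS; vc=[2]
#4 0x25→b4/s0 L1-HIT; vc=[2]
#5 0x71→b14/s0 MISS; vc=[2,4]
#6 0x23→b4/s0 VC-HIT; vc=[2,14]
#7 0x16→b2/s0 VC-HIT; vc=[4,14]
#8 0x13→b2/s0 L1-HIT; vc=[4,14]
#9 0x11→b2/s0 L1-HIT; vc=[4,14]

MISSES = 3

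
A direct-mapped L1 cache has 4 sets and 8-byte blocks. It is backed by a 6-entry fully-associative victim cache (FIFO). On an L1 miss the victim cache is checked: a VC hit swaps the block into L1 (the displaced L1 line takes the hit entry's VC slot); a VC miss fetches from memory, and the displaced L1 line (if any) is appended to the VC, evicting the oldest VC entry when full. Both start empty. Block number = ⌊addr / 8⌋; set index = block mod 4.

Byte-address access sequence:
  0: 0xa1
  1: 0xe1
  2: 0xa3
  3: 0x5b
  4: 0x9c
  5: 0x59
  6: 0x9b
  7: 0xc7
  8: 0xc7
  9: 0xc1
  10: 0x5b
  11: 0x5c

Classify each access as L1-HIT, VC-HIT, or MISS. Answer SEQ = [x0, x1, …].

0: 0xa1 (blk 20, set 0) → MISS  vc=[]
1: 0xe1 (blk 28, set 0) → MISS  vc=[20]
2: 0xa3 (blk 20, set 0) → VC-HIT  vc=[28]
3: 0x5b (blk 11, set 3) → MISS  vc=[28]
4: 0x9c (blk 19, set 3) → MISS  vc=[28, 11]
5: 0x59 (blk 11, set 3) → VC-HIT  vc=[28, 19]
6: 0x9b (blk 19, set 3) → VC-HIT  vc=[28, 11]
7: 0xc7 (blk 24, set 0) → MISS  vc=[28, 11, 20]
8: 0xc7 (blk 24, set 0) → L1-HIT  vc=[28, 11, 20]
9: 0xc1 (blk 24, set 0) → L1-HIT  vc=[28, 11, 20]
10: 0x5b (blk 11, set 3) → VC-HIT  vc=[28, 19, 20]
11: 0x5c (blk 11, set 3) → L1-HIT  vc=[28, 19, 20]

SEQ = [MISS, MISS, VC-HIT, MISS, MISS, VC-HIT, VC-HIT, MISS, L1-HIT, L1-HIT, VC-HIT, L1-HIT]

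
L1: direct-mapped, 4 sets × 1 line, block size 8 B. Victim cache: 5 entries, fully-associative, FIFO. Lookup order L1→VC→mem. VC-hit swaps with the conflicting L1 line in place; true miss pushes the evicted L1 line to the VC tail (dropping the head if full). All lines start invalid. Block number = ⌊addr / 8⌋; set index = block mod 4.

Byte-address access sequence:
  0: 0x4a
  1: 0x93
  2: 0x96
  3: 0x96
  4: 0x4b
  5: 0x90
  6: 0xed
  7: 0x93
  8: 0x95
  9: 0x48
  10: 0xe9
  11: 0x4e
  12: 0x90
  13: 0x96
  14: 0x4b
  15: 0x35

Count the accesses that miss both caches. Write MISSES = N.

MISSES = 4

0: 0x4a (blk 9, set 1) → MISS  vc=[]
1: 0x93 (blk 18, set 2) → MISS  vc=[]
2: 0x96 (blk 18, set 2) → L1-HIT  vc=[]
3: 0x96 (blk 18, set 2) → L1-HIT  vc=[]
4: 0x4b (blk 9, set 1) → L1-HIT  vc=[]
5: 0x90 (blk 18, set 2) → L1-HIT  vc=[]
6: 0xed (blk 29, set 1) → MISS  vc=[9]
7: 0x93 (blk 18, set 2) → L1-HIT  vc=[9]
8: 0x95 (blk 18, set 2) → L1-HIT  vc=[9]
9: 0x48 (blk 9, set 1) → VC-HIT  vc=[29]
10: 0xe9 (blk 29, set 1) → VC-HIT  vc=[9]
11: 0x4e (blk 9, set 1) → VC-HIT  vc=[29]
12: 0x90 (blk 18, set 2) → L1-HIT  vc=[29]
13: 0x96 (blk 18, set 2) → L1-HIT  vc=[29]
14: 0x4b (blk 9, set 1) → L1-HIT  vc=[29]
15: 0x35 (blk 6, set 2) → MISS  vc=[29, 18]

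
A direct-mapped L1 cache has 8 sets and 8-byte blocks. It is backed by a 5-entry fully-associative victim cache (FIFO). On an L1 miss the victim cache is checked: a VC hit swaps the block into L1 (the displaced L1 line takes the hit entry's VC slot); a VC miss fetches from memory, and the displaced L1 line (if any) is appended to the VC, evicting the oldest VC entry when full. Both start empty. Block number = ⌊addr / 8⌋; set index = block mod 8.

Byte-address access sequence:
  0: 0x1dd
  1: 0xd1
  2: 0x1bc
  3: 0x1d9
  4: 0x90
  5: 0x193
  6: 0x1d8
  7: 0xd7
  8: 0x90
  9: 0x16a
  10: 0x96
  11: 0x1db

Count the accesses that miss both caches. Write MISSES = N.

  [0] addr=0x1dd blk=59 s=3: MISS | VC []
  [1] addr=0xd1 blk=26 s=2: MISS | VC []
  [2] addr=0x1bc blk=55 s=7: MISS | VC []
  [3] addr=0x1d9 blk=59 s=3: L1-HIT | VC []
  [4] addr=0x90 blk=18 s=2: MISS | VC [26]
  [5] addr=0x193 blk=50 s=2: MISS | VC [26, 18]
  [6] addr=0x1d8 blk=59 s=3: L1-HIT | VC [26, 18]
  [7] addr=0xd7 blk=26 s=2: VC-HIT | VC [50, 18]
  [8] addr=0x90 blk=18 s=2: VC-HIT | VC [50, 26]
  [9] addr=0x16a blk=45 s=5: MISS | VC [50, 26]
  [10] addr=0x96 blk=18 s=2: L1-HIT | VC [50, 26]
  [11] addr=0x1db blk=59 s=3: L1-HIT | VC [50, 26]

MISSES = 6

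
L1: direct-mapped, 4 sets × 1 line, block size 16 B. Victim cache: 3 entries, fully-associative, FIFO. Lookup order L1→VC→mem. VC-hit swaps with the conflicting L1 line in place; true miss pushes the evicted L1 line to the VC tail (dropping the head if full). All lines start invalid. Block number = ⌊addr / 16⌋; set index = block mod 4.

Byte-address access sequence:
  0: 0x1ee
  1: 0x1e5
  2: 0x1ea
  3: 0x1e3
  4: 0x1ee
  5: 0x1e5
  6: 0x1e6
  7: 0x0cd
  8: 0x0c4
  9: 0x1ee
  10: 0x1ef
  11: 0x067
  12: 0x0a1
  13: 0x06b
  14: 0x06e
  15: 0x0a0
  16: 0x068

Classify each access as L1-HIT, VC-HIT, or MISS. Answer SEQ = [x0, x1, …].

#0 0x1ee→b30/s2 MISS; vc=[]
#1 0x1e5→b30/s2 L1-HIT; vc=[]
#2 0x1ea→b30/s2 L1-HIT; vc=[]
#3 0x1e3→b30/s2 L1-HIT; vc=[]
#4 0x1ee→b30/s2 L1-HIT; vc=[]
#5 0x1e5→b30/s2 L1-HIT; vc=[]
#6 0x1e6→b30/s2 L1-HIT; vc=[]
#7 0xcd→b12/s0 MISS; vc=[]
#8 0xc4→b12/s0 L1-HIT; vc=[]
#9 0x1ee→b30/s2 L1-HIT; vc=[]
#10 0x1ef→b30/s2 L1-HIT; vc=[]
#11 0x67→b6/s2 MISS; vc=[30]
#12 0xa1→b10/s2 MISS; vc=[30,6]
#13 0x6b→b6/s2 VC-HIT; vc=[30,10]
#14 0x6e→b6/s2 L1-HIT; vc=[30,10]
#15 0xa0→b10/s2 VC-HIT; vc=[30,6]
#16 0x68→b6/s2 VC-HIT; vc=[30,10]

SEQ = [MISS, L1-HIT, L1-HIT, L1-HIT, L1-HIT, L1-HIT, L1-HIT, MISS, L1-HIT, L1-HIT, L1-HIT, MISS, MISS, VC-HIT, L1-HIT, VC-HIT, VC-HIT]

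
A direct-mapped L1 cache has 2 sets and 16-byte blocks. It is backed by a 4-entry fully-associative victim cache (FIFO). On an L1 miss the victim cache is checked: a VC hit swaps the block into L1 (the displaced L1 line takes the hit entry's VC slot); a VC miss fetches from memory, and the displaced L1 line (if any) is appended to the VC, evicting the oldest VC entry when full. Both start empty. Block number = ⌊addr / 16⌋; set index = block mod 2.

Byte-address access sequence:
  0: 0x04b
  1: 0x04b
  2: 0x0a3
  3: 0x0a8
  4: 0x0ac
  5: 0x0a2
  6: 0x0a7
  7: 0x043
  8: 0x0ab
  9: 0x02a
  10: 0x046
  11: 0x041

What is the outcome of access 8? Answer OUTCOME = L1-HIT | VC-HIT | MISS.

OUTCOME = VC-HIT

0: 0x4b (blk 4, set 0) → MISS  vc=[]
1: 0x4b (blk 4, set 0) → L1-HIT  vc=[]
2: 0xa3 (blk 10, set 0) → MISS  vc=[4]
3: 0xa8 (blk 10, set 0) → L1-HIT  vc=[4]
4: 0xac (blk 10, set 0) → L1-HIT  vc=[4]
5: 0xa2 (blk 10, set 0) → L1-HIT  vc=[4]
6: 0xa7 (blk 10, set 0) → L1-HIT  vc=[4]
7: 0x43 (blk 4, set 0) → VC-HIT  vc=[10]
8: 0xab (blk 10, set 0) → VC-HIT  vc=[4]
9: 0x2a (blk 2, set 0) → MISS  vc=[4, 10]
10: 0x46 (blk 4, set 0) → VC-HIT  vc=[2, 10]
11: 0x41 (blk 4, set 0) → L1-HIT  vc=[2, 10]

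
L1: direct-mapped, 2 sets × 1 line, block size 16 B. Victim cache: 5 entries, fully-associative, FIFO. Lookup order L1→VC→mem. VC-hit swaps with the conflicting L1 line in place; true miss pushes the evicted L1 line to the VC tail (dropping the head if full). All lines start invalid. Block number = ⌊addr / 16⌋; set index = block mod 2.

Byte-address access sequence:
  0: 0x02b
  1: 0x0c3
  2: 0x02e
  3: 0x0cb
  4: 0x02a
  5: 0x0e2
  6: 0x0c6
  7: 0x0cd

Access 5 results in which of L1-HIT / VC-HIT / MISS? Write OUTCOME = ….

0: 0x2b (blk 2, set 0) → MISS  vc=[]
1: 0xc3 (blk 12, set 0) → MISS  vc=[2]
2: 0x2e (blk 2, set 0) → VC-HIT  vc=[12]
3: 0xcb (blk 12, set 0) → VC-HIT  vc=[2]
4: 0x2a (blk 2, set 0) → VC-HIT  vc=[12]
5: 0xe2 (blk 14, set 0) → MISS  vc=[12, 2]
6: 0xc6 (blk 12, set 0) → VC-HIT  vc=[14, 2]
7: 0xcd (blk 12, set 0) → L1-HIT  vc=[14, 2]

OUTCOME = MISS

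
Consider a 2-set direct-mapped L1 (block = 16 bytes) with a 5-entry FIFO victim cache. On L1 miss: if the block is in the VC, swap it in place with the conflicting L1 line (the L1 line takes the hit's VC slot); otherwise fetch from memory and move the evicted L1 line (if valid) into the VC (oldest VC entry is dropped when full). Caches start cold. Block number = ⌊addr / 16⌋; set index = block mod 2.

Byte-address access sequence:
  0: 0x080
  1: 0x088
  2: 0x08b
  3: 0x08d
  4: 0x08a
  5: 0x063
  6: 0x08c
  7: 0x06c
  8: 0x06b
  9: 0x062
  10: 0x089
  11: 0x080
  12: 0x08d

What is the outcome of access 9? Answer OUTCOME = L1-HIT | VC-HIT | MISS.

  [0] addr=0x80 blk=8 s=0: MISS | VC []
  [1] addr=0x88 blk=8 s=0: L1-HIT | VC []
  [2] addr=0x8b blk=8 s=0: L1-HIT | VC []
  [3] addr=0x8d blk=8 s=0: L1-HIT | VC []
  [4] addr=0x8a blk=8 s=0: L1-HIT | VC []
  [5] addr=0x63 blk=6 s=0: MISS | VC [8]
  [6] addr=0x8c blk=8 s=0: VC-HIT | VC [6]
  [7] addr=0x6c blk=6 s=0: VC-HIT | VC [8]
  [8] addr=0x6b blk=6 s=0: L1-HIT | VC [8]
  [9] addr=0x62 blk=6 s=0: L1-HIT | VC [8]
  [10] addr=0x89 blk=8 s=0: VC-HIT | VC [6]
  [11] addr=0x80 blk=8 s=0: L1-HIT | VC [6]
  [12] addr=0x8d blk=8 s=0: L1-HIT | VC [6]

OUTCOME = L1-HIT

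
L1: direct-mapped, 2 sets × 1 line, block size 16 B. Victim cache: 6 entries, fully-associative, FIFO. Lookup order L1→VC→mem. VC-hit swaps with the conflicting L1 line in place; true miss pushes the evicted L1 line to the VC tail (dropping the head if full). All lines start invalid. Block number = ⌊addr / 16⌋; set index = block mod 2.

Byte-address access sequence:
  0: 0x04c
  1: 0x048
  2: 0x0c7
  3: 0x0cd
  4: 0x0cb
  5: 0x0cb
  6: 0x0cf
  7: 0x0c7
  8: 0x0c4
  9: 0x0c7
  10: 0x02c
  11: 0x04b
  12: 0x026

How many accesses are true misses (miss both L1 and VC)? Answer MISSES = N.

MISSES = 3

#0 0x4c→b4/s0 MISS; vc=[]
#1 0x48→b4/s0 L1-HIT; vc=[]
#2 0xc7→b12/s0 MISS; vc=[4]
#3 0xcd→b12/s0 L1-HIT; vc=[4]
#4 0xcb→b12/s0 L1-HIT; vc=[4]
#5 0xcb→b12/s0 L1-HIT; vc=[4]
#6 0xcf→b12/s0 L1-HIT; vc=[4]
#7 0xc7→b12/s0 L1-HIT; vc=[4]
#8 0xc4→b12/s0 L1-HIT; vc=[4]
#9 0xc7→b12/s0 L1-HIT; vc=[4]
#10 0x2c→b2/s0 MISS; vc=[4,12]
#11 0x4b→b4/s0 VC-HIT; vc=[2,12]
#12 0x26→b2/s0 VC-HIT; vc=[4,12]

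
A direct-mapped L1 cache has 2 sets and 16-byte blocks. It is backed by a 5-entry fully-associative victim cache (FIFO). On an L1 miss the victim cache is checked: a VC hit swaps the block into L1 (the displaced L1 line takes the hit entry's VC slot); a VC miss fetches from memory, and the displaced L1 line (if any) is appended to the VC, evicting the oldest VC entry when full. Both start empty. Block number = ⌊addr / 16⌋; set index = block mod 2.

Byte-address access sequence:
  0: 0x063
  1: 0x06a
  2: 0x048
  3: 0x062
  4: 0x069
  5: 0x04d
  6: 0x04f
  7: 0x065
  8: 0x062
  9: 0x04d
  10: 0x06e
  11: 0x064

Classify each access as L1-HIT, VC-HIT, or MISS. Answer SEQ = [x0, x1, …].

#0 0x63→b6/s0 MISS; vc=[]
#1 0x6a→b6/s0 L1-HIT; vc=[]
#2 0x48→b4/s0 MISS; vc=[6]
#3 0x62→b6/s0 VC-HIT; vc=[4]
#4 0x69→b6/s0 L1-HIT; vc=[4]
#5 0x4d→b4/s0 VC-HIT; vc=[6]
#6 0x4f→b4/s0 L1-HIT; vc=[6]
#7 0x65→b6/s0 VC-HIT; vc=[4]
#8 0x62→b6/s0 L1-HIT; vc=[4]
#9 0x4d→b4/s0 VC-HIT; vc=[6]
#10 0x6e→b6/s0 VC-HIT; vc=[4]
#11 0x64→b6/s0 L1-HIT; vc=[4]

SEQ = [MISS, L1-HIT, MISS, VC-HIT, L1-HIT, VC-HIT, L1-HIT, VC-HIT, L1-HIT, VC-HIT, VC-HIT, L1-HIT]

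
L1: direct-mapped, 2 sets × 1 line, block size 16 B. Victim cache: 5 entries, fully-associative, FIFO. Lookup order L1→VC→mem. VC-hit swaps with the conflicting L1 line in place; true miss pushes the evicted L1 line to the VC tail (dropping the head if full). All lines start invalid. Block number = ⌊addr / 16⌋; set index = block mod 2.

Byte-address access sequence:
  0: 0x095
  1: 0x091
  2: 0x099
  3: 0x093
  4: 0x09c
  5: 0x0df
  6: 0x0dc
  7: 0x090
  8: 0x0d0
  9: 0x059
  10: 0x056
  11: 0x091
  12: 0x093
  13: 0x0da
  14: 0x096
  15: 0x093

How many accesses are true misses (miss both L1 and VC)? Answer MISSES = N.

MISSES = 3

0: 0x95 (blk 9, set 1) → MISS  vc=[]
1: 0x91 (blk 9, set 1) → L1-HIT  vc=[]
2: 0x99 (blk 9, set 1) → L1-HIT  vc=[]
3: 0x93 (blk 9, set 1) → L1-HIT  vc=[]
4: 0x9c (blk 9, set 1) → L1-HIT  vc=[]
5: 0xdf (blk 13, set 1) → MISS  vc=[9]
6: 0xdc (blk 13, set 1) → L1-HIT  vc=[9]
7: 0x90 (blk 9, set 1) → VC-HIT  vc=[13]
8: 0xd0 (blk 13, set 1) → VC-HIT  vc=[9]
9: 0x59 (blk 5, set 1) → MISS  vc=[9, 13]
10: 0x56 (blk 5, set 1) → L1-HIT  vc=[9, 13]
11: 0x91 (blk 9, set 1) → VC-HIT  vc=[5, 13]
12: 0x93 (blk 9, set 1) → L1-HIT  vc=[5, 13]
13: 0xda (blk 13, set 1) → VC-HIT  vc=[5, 9]
14: 0x96 (blk 9, set 1) → VC-HIT  vc=[5, 13]
15: 0x93 (blk 9, set 1) → L1-HIT  vc=[5, 13]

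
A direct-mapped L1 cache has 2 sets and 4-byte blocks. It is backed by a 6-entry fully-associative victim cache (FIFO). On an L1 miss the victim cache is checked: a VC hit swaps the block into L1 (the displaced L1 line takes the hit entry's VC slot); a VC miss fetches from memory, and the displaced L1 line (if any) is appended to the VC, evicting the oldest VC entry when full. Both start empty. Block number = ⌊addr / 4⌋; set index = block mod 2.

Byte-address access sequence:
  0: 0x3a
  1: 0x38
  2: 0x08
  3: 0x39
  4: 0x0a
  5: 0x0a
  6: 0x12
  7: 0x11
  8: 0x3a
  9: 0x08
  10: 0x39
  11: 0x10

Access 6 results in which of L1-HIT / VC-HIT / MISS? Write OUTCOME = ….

0: 0x3a (blk 14, set 0) → MISS  vc=[]
1: 0x38 (blk 14, set 0) → L1-HIT  vc=[]
2: 0x8 (blk 2, set 0) → MISS  vc=[14]
3: 0x39 (blk 14, set 0) → VC-HIT  vc=[2]
4: 0xa (blk 2, set 0) → VC-HIT  vc=[14]
5: 0xa (blk 2, set 0) → L1-HIT  vc=[14]
6: 0x12 (blk 4, set 0) → MISS  vc=[14, 2]
7: 0x11 (blk 4, set 0) → L1-HIT  vc=[14, 2]
8: 0x3a (blk 14, set 0) → VC-HIT  vc=[4, 2]
9: 0x8 (blk 2, set 0) → VC-HIT  vc=[4, 14]
10: 0x39 (blk 14, set 0) → VC-HIT  vc=[4, 2]
11: 0x10 (blk 4, set 0) → VC-HIT  vc=[14, 2]

OUTCOME = MISS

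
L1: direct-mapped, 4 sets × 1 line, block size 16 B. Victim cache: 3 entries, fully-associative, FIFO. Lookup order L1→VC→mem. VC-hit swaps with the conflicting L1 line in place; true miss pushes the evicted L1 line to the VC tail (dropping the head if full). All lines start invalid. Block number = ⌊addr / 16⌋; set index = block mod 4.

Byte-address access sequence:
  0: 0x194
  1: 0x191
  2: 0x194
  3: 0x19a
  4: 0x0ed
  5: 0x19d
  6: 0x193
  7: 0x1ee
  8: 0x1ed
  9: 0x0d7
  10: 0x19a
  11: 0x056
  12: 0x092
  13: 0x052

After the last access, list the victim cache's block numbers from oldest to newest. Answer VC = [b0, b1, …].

  [0] addr=0x194 blk=25 s=1: MISS | VC []
  [1] addr=0x191 blk=25 s=1: L1-HIT | VC []
  [2] addr=0x194 blk=25 s=1: L1-HIT | VC []
  [3] addr=0x19a blk=25 s=1: L1-HIT | VC []
  [4] addr=0xed blk=14 s=2: MISS | VC []
  [5] addr=0x19d blk=25 s=1: L1-HIT | VC []
  [6] addr=0x193 blk=25 s=1: L1-HIT | VC []
  [7] addr=0x1ee blk=30 s=2: MISS | VC [14]
  [8] addr=0x1ed blk=30 s=2: L1-HIT | VC [14]
  [9] addr=0xd7 blk=13 s=1: MISS | VC [14, 25]
  [10] addr=0x19a blk=25 s=1: VC-HIT | VC [14, 13]
  [11] addr=0x56 blk=5 s=1: MISS | VC [14, 13, 25]
  [12] addr=0x92 blk=9 s=1: MISS | VC [13, 25, 5]
  [13] addr=0x52 blk=5 s=1: VC-HIT | VC [13, 25, 9]

VC = [13, 25, 9]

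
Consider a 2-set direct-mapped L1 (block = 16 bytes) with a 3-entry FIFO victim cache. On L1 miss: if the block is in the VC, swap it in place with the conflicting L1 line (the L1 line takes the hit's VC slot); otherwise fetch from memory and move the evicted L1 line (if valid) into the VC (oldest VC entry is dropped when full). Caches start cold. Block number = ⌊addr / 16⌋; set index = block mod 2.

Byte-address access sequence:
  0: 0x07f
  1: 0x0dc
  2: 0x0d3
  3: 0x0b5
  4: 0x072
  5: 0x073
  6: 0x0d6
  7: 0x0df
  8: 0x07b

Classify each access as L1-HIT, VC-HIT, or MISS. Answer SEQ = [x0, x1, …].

SEQ = [MISS, MISS, L1-HIT, MISS, VC-HIT, L1-HIT, VC-HIT, L1-HIT, VC-HIT]

0: 0x7f (blk 7, set 1) → MISS  vc=[]
1: 0xdc (blk 13, set 1) → MISS  vc=[7]
2: 0xd3 (blk 13, set 1) → L1-HIT  vc=[7]
3: 0xb5 (blk 11, set 1) → MISS  vc=[7, 13]
4: 0x72 (blk 7, set 1) → VC-HIT  vc=[11, 13]
5: 0x73 (blk 7, set 1) → L1-HIT  vc=[11, 13]
6: 0xd6 (blk 13, set 1) → VC-HIT  vc=[11, 7]
7: 0xdf (blk 13, set 1) → L1-HIT  vc=[11, 7]
8: 0x7b (blk 7, set 1) → VC-HIT  vc=[11, 13]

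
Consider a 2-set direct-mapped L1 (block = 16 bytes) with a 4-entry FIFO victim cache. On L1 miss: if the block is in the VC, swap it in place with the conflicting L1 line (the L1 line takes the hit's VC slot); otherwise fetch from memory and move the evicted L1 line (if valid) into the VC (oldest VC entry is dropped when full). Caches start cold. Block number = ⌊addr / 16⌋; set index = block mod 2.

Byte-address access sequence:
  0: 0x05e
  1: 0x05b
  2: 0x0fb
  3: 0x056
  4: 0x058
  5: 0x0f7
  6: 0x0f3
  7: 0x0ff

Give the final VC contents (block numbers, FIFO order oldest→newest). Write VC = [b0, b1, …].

#0 0x5e→b5/s1 MISS; vc=[]
#1 0x5b→b5/s1 L1-HIT; vc=[]
#2 0xfb→b15/s1 MISS; vc=[5]
#3 0x56→b5/s1 VC-HIT; vc=[15]
#4 0x58→b5/s1 L1-HIT; vc=[15]
#5 0xf7→b15/s1 VC-HIT; vc=[5]
#6 0xf3→b15/s1 L1-HIT; vc=[5]
#7 0xff→b15/s1 L1-HIT; vc=[5]

VC = [5]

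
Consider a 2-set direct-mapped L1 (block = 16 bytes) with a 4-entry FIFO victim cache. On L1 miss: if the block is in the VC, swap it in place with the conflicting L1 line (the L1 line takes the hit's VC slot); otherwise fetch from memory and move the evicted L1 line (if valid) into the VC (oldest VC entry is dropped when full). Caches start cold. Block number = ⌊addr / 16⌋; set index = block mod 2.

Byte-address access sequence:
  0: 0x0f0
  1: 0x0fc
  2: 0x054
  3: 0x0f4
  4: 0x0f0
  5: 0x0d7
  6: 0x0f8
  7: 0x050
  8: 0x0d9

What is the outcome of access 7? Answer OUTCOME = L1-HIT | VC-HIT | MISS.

0: 0xf0 (blk 15, set 1) → MISS  vc=[]
1: 0xfc (blk 15, set 1) → L1-HIT  vc=[]
2: 0x54 (blk 5, set 1) → MISS  vc=[15]
3: 0xf4 (blk 15, set 1) → VC-HIT  vc=[5]
4: 0xf0 (blk 15, set 1) → L1-HIT  vc=[5]
5: 0xd7 (blk 13, set 1) → MISS  vc=[5, 15]
6: 0xf8 (blk 15, set 1) → VC-HIT  vc=[5, 13]
7: 0x50 (blk 5, set 1) → VC-HIT  vc=[15, 13]
8: 0xd9 (blk 13, set 1) → VC-HIT  vc=[15, 5]

OUTCOME = VC-HIT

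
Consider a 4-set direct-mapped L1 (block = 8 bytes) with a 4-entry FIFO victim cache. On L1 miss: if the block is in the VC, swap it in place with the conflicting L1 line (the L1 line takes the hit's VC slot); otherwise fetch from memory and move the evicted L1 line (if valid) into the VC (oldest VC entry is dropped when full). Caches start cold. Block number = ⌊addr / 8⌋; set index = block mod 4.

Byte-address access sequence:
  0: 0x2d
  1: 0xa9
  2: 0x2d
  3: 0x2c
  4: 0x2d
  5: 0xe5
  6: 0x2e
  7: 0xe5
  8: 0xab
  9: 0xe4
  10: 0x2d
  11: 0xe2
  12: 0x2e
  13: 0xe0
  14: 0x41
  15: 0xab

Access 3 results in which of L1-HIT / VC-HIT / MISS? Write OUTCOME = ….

OUTCOME = L1-HIT

0: 0x2d (blk 5, set 1) → MISS  vc=[]
1: 0xa9 (blk 21, set 1) → MISS  vc=[5]
2: 0x2d (blk 5, set 1) → VC-HIT  vc=[21]
3: 0x2c (blk 5, set 1) → L1-HIT  vc=[21]
4: 0x2d (blk 5, set 1) → L1-HIT  vc=[21]
5: 0xe5 (blk 28, set 0) → MISS  vc=[21]
6: 0x2e (blk 5, set 1) → L1-HIT  vc=[21]
7: 0xe5 (blk 28, set 0) → L1-HIT  vc=[21]
8: 0xab (blk 21, set 1) → VC-HIT  vc=[5]
9: 0xe4 (blk 28, set 0) → L1-HIT  vc=[5]
10: 0x2d (blk 5, set 1) → VC-HIT  vc=[21]
11: 0xe2 (blk 28, set 0) → L1-HIT  vc=[21]
12: 0x2e (blk 5, set 1) → L1-HIT  vc=[21]
13: 0xe0 (blk 28, set 0) → L1-HIT  vc=[21]
14: 0x41 (blk 8, set 0) → MISS  vc=[21, 28]
15: 0xab (blk 21, set 1) → VC-HIT  vc=[5, 28]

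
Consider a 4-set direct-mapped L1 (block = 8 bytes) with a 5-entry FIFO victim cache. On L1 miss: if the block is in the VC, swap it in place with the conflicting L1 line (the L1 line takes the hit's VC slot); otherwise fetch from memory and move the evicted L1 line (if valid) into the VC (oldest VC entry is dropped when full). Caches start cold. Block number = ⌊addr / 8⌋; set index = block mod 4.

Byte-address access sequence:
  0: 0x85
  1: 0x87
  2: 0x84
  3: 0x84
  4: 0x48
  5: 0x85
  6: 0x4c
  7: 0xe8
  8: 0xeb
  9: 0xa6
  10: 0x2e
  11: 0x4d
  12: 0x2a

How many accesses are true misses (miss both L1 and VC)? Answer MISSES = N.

  [0] addr=0x85 blk=16 s=0: MISS | VC []
  [1] addr=0x87 blk=16 s=0: L1-HIT | VC []
  [2] addr=0x84 blk=16 s=0: L1-HIT | VC []
  [3] addr=0x84 blk=16 s=0: L1-HIT | VC []
  [4] addr=0x48 blk=9 s=1: MISS | VC []
  [5] addr=0x85 blk=16 s=0: L1-HIT | VC []
  [6] addr=0x4c blk=9 s=1: L1-HIT | VC []
  [7] addr=0xe8 blk=29 s=1: MISS | VC [9]
  [8] addr=0xeb blk=29 s=1: L1-HIT | VC [9]
  [9] addr=0xa6 blk=20 s=0: MISS | VC [9, 16]
  [10] addr=0x2e blk=5 s=1: MISS | VC [9, 16, 29]
  [11] addr=0x4d blk=9 s=1: VC-HIT | VC [5, 16, 29]
  [12] addr=0x2a blk=5 s=1: VC-HIT | VC [9, 16, 29]

MISSES = 5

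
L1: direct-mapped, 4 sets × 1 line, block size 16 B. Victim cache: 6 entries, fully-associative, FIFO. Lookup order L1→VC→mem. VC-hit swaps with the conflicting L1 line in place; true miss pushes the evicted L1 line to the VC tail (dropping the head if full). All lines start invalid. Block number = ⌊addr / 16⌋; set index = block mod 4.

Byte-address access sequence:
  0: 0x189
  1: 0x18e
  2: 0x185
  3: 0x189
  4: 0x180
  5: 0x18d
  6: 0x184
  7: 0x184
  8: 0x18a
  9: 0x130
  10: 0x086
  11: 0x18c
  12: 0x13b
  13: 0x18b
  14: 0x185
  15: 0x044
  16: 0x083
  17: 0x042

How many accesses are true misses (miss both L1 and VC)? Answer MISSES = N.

MISSES = 4

#0 0x189→b24/s0 MISS; vc=[]
#1 0x18e→b24/s0 L1-HIT; vc=[]
#2 0x185→b24/s0 L1-HIT; vc=[]
#3 0x189→b24/s0 L1-HIT; vc=[]
#4 0x180→b24/s0 L1-HIT; vc=[]
#5 0x18d→b24/s0 L1-HIT; vc=[]
#6 0x184→b24/s0 L1-HIT; vc=[]
#7 0x184→b24/s0 L1-HIT; vc=[]
#8 0x18a→b24/s0 L1-HIT; vc=[]
#9 0x130→b19/s3 MISS; vc=[]
#10 0x86→b8/s0 MISS; vc=[24]
#11 0x18c→b24/s0 VC-HIT; vc=[8]
#12 0x13b→b19/s3 L1-HIT; vc=[8]
#13 0x18b→b24/s0 L1-HIT; vc=[8]
#14 0x185→b24/s0 L1-HIT; vc=[8]
#15 0x44→b4/s0 MISS; vc=[8,24]
#16 0x83→b8/s0 VC-HIT; vc=[4,24]
#17 0x42→b4/s0 VC-HIT; vc=[8,24]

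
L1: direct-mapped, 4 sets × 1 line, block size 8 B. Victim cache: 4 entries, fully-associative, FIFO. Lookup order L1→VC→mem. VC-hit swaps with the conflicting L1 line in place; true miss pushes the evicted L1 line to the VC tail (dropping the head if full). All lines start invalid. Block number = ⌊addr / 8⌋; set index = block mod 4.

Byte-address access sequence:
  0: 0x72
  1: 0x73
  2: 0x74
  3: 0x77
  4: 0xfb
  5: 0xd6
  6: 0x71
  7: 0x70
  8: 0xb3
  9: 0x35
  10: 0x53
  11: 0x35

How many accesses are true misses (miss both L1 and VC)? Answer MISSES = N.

MISSES = 6

  [0] addr=0x72 blk=14 s=2: MISS | VC []
  [1] addr=0x73 blk=14 s=2: L1-HIT | VC []
  [2] addr=0x74 blk=14 s=2: L1-HIT | VC []
  [3] addr=0x77 blk=14 s=2: L1-HIT | VC []
  [4] addr=0xfb blk=31 s=3: MISS | VC []
  [5] addr=0xd6 blk=26 s=2: MISS | VC [14]
  [6] addr=0x71 blk=14 s=2: VC-HIT | VC [26]
  [7] addr=0x70 blk=14 s=2: L1-HIT | VC [26]
  [8] addr=0xb3 blk=22 s=2: MISS | VC [26, 14]
  [9] addr=0x35 blk=6 s=2: MISS | VC [26, 14, 22]
  [10] addr=0x53 blk=10 s=2: MISS | VC [26, 14, 22, 6]
  [11] addr=0x35 blk=6 s=2: VC-HIT | VC [26, 14, 22, 10]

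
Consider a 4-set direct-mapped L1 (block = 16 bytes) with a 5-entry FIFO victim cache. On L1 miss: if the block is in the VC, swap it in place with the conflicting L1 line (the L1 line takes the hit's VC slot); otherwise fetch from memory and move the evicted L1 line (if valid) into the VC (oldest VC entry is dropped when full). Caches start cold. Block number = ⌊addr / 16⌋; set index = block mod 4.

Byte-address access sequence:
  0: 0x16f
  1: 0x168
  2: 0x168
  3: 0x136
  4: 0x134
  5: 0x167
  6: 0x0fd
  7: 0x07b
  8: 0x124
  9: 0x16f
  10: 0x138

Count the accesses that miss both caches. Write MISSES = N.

MISSES = 5

#0 0x16f→b22/s2 MISS; vc=[]
#1 0x168→b22/s2 L1-HIT; vc=[]
#2 0x168→b22/s2 L1-HIT; vc=[]
#3 0x136→b19/s3 MISS; vc=[]
#4 0x134→b19/s3 L1-HIT; vc=[]
#5 0x167→b22/s2 L1-HIT; vc=[]
#6 0xfd→b15/s3 MISS; vc=[19]
#7 0x7b→b7/s3 MISS; vc=[19,15]
#8 0x124→b18/s2 MISS; vc=[19,15,22]
#9 0x16f→b22/s2 VC-HIT; vc=[19,15,18]
#10 0x138→b19/s3 VC-HIT; vc=[7,15,18]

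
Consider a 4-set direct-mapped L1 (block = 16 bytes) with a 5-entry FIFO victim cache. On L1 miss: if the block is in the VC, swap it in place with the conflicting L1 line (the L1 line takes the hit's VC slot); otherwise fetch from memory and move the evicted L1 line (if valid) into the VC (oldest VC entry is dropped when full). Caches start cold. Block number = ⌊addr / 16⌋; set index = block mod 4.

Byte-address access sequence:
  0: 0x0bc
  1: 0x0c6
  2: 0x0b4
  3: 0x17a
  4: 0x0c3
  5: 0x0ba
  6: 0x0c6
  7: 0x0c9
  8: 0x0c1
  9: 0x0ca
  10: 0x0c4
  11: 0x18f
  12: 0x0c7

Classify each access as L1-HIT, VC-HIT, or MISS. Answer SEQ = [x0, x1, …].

SEQ = [MISS, MISS, L1-HIT, MISS, L1-HIT, VC-HIT, L1-HIT, L1-HIT, L1-HIT, L1-HIT, L1-HIT, MISS, VC-HIT]

  [0] addr=0xbc blk=11 s=3: MISS | VC []
  [1] addr=0xc6 blk=12 s=0: MISS | VC []
  [2] addr=0xb4 blk=11 s=3: L1-HIT | VC []
  [3] addr=0x17a blk=23 s=3: MISS | VC [11]
  [4] addr=0xc3 blk=12 s=0: L1-HIT | VC [11]
  [5] addr=0xba blk=11 s=3: VC-HIT | VC [23]
  [6] addr=0xc6 blk=12 s=0: L1-HIT | VC [23]
  [7] addr=0xc9 blk=12 s=0: L1-HIT | VC [23]
  [8] addr=0xc1 blk=12 s=0: L1-HIT | VC [23]
  [9] addr=0xca blk=12 s=0: L1-HIT | VC [23]
  [10] addr=0xc4 blk=12 s=0: L1-HIT | VC [23]
  [11] addr=0x18f blk=24 s=0: MISS | VC [23, 12]
  [12] addr=0xc7 blk=12 s=0: VC-HIT | VC [23, 24]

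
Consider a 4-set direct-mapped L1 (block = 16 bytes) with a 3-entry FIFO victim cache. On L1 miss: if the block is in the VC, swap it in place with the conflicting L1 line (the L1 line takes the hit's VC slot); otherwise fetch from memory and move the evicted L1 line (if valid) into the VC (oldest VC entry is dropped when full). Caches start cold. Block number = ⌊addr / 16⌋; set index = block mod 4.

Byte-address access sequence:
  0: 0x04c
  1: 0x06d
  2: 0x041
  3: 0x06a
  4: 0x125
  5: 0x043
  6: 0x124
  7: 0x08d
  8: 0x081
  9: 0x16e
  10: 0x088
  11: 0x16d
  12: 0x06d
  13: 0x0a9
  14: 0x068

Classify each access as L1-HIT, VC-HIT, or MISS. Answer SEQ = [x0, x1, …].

SEQ = [MISS, MISS, L1-HIT, L1-HIT, MISS, L1-HIT, L1-HIT, MISS, L1-HIT, MISS, L1-HIT, L1-HIT, VC-HIT, MISS, VC-HIT]

  [0] addr=0x4c blk=4 s=0: MISS | VC []
  [1] addr=0x6d blk=6 s=2: MISS | VC []
  [2] addr=0x41 blk=4 s=0: L1-HIT | VC []
  [3] addr=0x6a blk=6 s=2: L1-HIT | VC []
  [4] addr=0x125 blk=18 s=2: MISS | VC [6]
  [5] addr=0x43 blk=4 s=0: L1-HIT | VC [6]
  [6] addr=0x124 blk=18 s=2: L1-HIT | VC [6]
  [7] addr=0x8d blk=8 s=0: MISS | VC [6, 4]
  [8] addr=0x81 blk=8 s=0: L1-HIT | VC [6, 4]
  [9] addr=0x16e blk=22 s=2: MISS | VC [6, 4, 18]
  [10] addr=0x88 blk=8 s=0: L1-HIT | VC [6, 4, 18]
  [11] addr=0x16d blk=22 s=2: L1-HIT | VC [6, 4, 18]
  [12] addr=0x6d blk=6 s=2: VC-HIT | VC [22, 4, 18]
  [13] addr=0xa9 blk=10 s=2: MISS | VC [4, 18, 6]
  [14] addr=0x68 blk=6 s=2: VC-HIT | VC [4, 18, 10]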